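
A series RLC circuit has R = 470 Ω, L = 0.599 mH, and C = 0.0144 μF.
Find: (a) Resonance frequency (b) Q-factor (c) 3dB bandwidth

Step 1 — Resonance condition Im(Z)=0 gives ω₀ = 1/√(LC).
Step 2 — ω₀ = 1/√(0.000599·1.44e-08) = 3.405e+05 rad/s.
Step 3 — f₀ = ω₀/(2π) = 5.419e+04 Hz.
Step 4 — Series Q: Q = ω₀L/R = 3.405e+05·0.000599/470 = 0.4339.
Step 5 — 3dB bandwidth: Δω = ω₀/Q = 7.846e+05 rad/s; BW = Δω/(2π) = 1.249e+05 Hz.

(a) f₀ = 5.419e+04 Hz  (b) Q = 0.4339  (c) BW = 1.249e+05 Hz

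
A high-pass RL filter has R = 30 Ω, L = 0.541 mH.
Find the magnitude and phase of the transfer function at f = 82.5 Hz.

Step 1 — Angular frequency: ω = 2π·82.5 = 518.4 rad/s.
Step 2 — Transfer function: H(jω) = jωL/(R + jωL).
Step 3 — Numerator jωL = j·0.2804; denominator R + jωL = 30 + j0.2804.
Step 4 — H = 8.737e-05 + j0.009347.
Step 5 — Magnitude: |H| = 0.009347 (-40.6 dB); phase: φ = 89.5°.

|H| = 0.009347 (-40.6 dB), φ = 89.5°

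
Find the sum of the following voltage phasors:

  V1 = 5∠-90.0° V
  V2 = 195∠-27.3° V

Step 1 — Convert each phasor to rectangular form:
  V1 = 5·(cos(-90.0°) + j·sin(-90.0°)) = 0 - j5 V
  V2 = 195·(cos(-27.3°) + j·sin(-27.3°)) = 173.3 - j89.44 V
Step 2 — Sum components: V_total = 173.3 - j94.44 V.
Step 3 — Convert to polar: |V_total| = 197.3 V, ∠V_total = -28.6°.

V_total = 197.3∠-28.6° V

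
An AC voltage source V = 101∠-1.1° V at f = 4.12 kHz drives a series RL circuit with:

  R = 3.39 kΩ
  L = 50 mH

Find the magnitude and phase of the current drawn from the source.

Step 1 — Angular frequency: ω = 2π·f = 2π·4120 = 2.589e+04 rad/s.
Step 2 — Component impedances:
  R: Z = R = 3390 Ω
  L: Z = jωL = j·2.589e+04·0.05 = 0 + j1294 Ω
Step 3 — Series combination: Z_total = R + L = 3390 + j1294 Ω = 3629∠20.9° Ω.
Step 4 — Source phasor: V = 101∠-1.1° V = 101 - j1.939 V.
Step 5 — Ohm's law: I = V / Z_total = (101 - j1.939) / (3390 + j1294) = 0.02581 - j0.01043 A.
Step 6 — Convert to polar: |I| = 0.02783 A, ∠I = -22.0°.

I = 0.02783∠-22.0° A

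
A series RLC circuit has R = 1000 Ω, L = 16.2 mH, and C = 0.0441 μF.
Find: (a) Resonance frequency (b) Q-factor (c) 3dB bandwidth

Step 1 — Resonance condition Im(Z)=0 gives ω₀ = 1/√(LC).
Step 2 — ω₀ = 1/√(0.0162·4.41e-08) = 3.741e+04 rad/s.
Step 3 — f₀ = ω₀/(2π) = 5954 Hz.
Step 4 — Series Q: Q = ω₀L/R = 3.741e+04·0.0162/1000 = 0.6061.
Step 5 — 3dB bandwidth: Δω = ω₀/Q = 6.173e+04 rad/s; BW = Δω/(2π) = 9824 Hz.

(a) f₀ = 5954 Hz  (b) Q = 0.6061  (c) BW = 9824 Hz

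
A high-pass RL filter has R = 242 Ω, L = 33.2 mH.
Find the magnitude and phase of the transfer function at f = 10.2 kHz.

Step 1 — Angular frequency: ω = 2π·1.02e+04 = 6.409e+04 rad/s.
Step 2 — Transfer function: H(jω) = jωL/(R + jωL).
Step 3 — Numerator jωL = j·2128; denominator R + jωL = 242 + j2128.
Step 4 — H = 0.9872 + j0.1123.
Step 5 — Magnitude: |H| = 0.9936 (-0.1 dB); phase: φ = 6.5°.

|H| = 0.9936 (-0.1 dB), φ = 6.5°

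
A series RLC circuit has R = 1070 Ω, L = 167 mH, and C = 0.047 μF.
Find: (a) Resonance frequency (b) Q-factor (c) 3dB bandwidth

Step 1 — Resonance: ω₀ = 1/√(LC) = 1/√(0.167·4.7e-08) = 1.129e+04 rad/s.
Step 2 — f₀ = ω₀/(2π) = 1796 Hz.
Step 3 — Series Q: Q = ω₀L/R = 1.129e+04·0.167/1070 = 1.762.
Step 4 — Bandwidth: Δω = ω₀/Q = 6407 rad/s; BW = Δω/(2π) = 1020 Hz.

(a) f₀ = 1796 Hz  (b) Q = 1.762  (c) BW = 1020 Hz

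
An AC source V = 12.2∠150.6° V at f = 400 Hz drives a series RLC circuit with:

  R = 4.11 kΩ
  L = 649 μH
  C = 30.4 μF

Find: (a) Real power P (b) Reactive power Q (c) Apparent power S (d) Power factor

Step 1 — Angular frequency: ω = 2π·f = 2π·400 = 2513 rad/s.
Step 2 — Component impedances:
  R: Z = R = 4110 Ω
  L: Z = jωL = j·2513·0.000649 = 0 + j1.631 Ω
  C: Z = 1/(jωC) = -j/(ω·C) = 0 - j13.09 Ω
Step 3 — Series combination: Z_total = R + L + C = 4110 - j11.46 Ω = 4110∠-0.2° Ω.
Step 4 — Source phasor: V = 12.2∠150.6° V = -10.63 + j5.989 V.
Step 5 — Current: I = V / Z = -0.00259 + j0.00145 A = 0.002968∠150.8° A.
Step 6 — Complex power: S = V·I* = 0.03621 - j0.000101 VA.
Step 7 — Real power: P = Re(S) = 0.03621 W.
Step 8 — Reactive power: Q = Im(S) = -0.000101 VAR.
Step 9 — Apparent power: |S| = 0.03621 VA.
Step 10 — Power factor: PF = P/|S| = 1 (leading).

(a) P = 0.03621 W  (b) Q = -0.000101 VAR  (c) S = 0.03621 VA  (d) PF = 1 (leading)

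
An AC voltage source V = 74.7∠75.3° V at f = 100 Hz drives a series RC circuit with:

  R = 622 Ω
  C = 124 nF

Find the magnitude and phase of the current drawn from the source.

Step 1 — Angular frequency: ω = 2π·f = 2π·100 = 628.3 rad/s.
Step 2 — Component impedances:
  R: Z = R = 622 Ω
  C: Z = 1/(jωC) = -j/(ω·C) = 0 - j1.284e+04 Ω
Step 3 — Series combination: Z_total = R + C = 622 - j1.284e+04 Ω = 1.285e+04∠-87.2° Ω.
Step 4 — Source phasor: V = 74.7∠75.3° V = 18.96 + j72.25 V.
Step 5 — Ohm's law: I = V / Z_total = (18.96 + j72.25) / (622 - j1.284e+04) = -0.005545 + j0.001746 A.
Step 6 — Convert to polar: |I| = 0.005813 A, ∠I = 162.5°.

I = 0.005813∠162.5° A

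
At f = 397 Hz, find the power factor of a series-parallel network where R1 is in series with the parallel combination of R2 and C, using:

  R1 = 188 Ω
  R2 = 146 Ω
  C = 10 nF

Step 1 — Angular frequency: ω = 2π·f = 2π·397 = 2494 rad/s.
Step 2 — Component impedances:
  R1: Z = R = 188 Ω
  R2: Z = R = 146 Ω
  C: Z = 1/(jωC) = -j/(ω·C) = 0 - j4.009e+04 Ω
Step 3 — Parallel branch: R2 || C = 1/(1/R2 + 1/C) = 146 - j0.5317 Ω.
Step 4 — Series with R1: Z_total = R1 + (R2 || C) = 334 - j0.5317 Ω = 334∠-0.1° Ω.
Step 5 — Power factor: PF = cos(φ) = Re(Z)/|Z| = 334/334 = 1.
Step 6 — Type: Im(Z) = -0.5317 ⇒ leading (phase φ = -0.1°).

PF = 1 (leading, φ = -0.1°)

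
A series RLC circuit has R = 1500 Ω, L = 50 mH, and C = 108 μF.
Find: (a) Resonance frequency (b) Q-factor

Step 1 — Resonance condition Im(Z)=0 gives ω₀ = 1/√(LC).
Step 2 — ω₀ = 1/√(0.05·0.000108) = 430.3 rad/s.
Step 3 — f₀ = ω₀/(2π) = 68.49 Hz.
Step 4 — Series Q: Q = ω₀L/R = 430.3·0.05/1500 = 0.01434.

(a) f₀ = 68.49 Hz  (b) Q = 0.01434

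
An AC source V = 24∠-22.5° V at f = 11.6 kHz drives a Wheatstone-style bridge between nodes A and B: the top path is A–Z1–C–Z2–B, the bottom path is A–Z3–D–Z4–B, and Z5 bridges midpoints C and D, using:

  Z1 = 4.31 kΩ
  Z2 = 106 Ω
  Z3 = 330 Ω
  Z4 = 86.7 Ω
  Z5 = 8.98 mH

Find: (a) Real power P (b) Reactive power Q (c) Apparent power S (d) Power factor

Step 1 — Angular frequency: ω = 2π·f = 2π·1.16e+04 = 7.288e+04 rad/s.
Step 2 — Component impedances:
  Z1: Z = R = 4310 Ω
  Z2: Z = R = 106 Ω
  Z3: Z = R = 330 Ω
  Z4: Z = R = 86.7 Ω
  Z5: Z = jωL = j·7.288e+04·0.00898 = 0 + j654.5 Ω
Step 3 — Bridge requires nodal analysis (the Z5 bridge couples midpoints C and D, so the two paths cannot be reduced to a simple series/parallel combination). Setting node B to ground and injecting 1 A at node A, the 3-node admittance system at A, C, D solves to V_A = Z_AB = 378.8 + j6.949 Ω = 378.9∠1.1° Ω.
Step 4 — Source phasor: V = 24∠-22.5° V = 22.17 - j9.184 V.
Step 5 — Current: I = V / Z = 0.05807 - j0.02531 A = 0.06335∠-23.6° A.
Step 6 — Complex power: S = V·I* = 1.52 + j0.02789 VA.
Step 7 — Real power: P = Re(S) = 1.52 W.
Step 8 — Reactive power: Q = Im(S) = 0.02789 VAR.
Step 9 — Apparent power: |S| = 1.52 VA.
Step 10 — Power factor: PF = P/|S| = 0.9998 (lagging).

(a) P = 1.52 W  (b) Q = 0.02789 VAR  (c) S = 1.52 VA  (d) PF = 0.9998 (lagging)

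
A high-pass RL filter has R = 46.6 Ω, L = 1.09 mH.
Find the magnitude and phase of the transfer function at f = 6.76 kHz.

Step 1 — Angular frequency: ω = 2π·6760 = 4.247e+04 rad/s.
Step 2 — Transfer function: H(jω) = jωL/(R + jωL).
Step 3 — Numerator jωL = j·46.3; denominator R + jωL = 46.6 + j46.3.
Step 4 — H = 0.4967 + j0.5.
Step 5 — Magnitude: |H| = 0.7048 (-3.0 dB); phase: φ = 45.2°.

|H| = 0.7048 (-3.0 dB), φ = 45.2°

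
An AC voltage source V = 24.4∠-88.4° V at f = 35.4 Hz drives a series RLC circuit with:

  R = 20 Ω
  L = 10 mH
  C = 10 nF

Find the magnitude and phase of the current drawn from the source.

Step 1 — Angular frequency: ω = 2π·f = 2π·35.4 = 222.4 rad/s.
Step 2 — Component impedances:
  R: Z = R = 20 Ω
  L: Z = jωL = j·222.4·0.01 = 0 + j2.224 Ω
  C: Z = 1/(jωC) = -j/(ω·C) = 0 - j4.496e+05 Ω
Step 3 — Series combination: Z_total = R + L + C = 20 - j4.496e+05 Ω = 4.496e+05∠-90.0° Ω.
Step 4 — Source phasor: V = 24.4∠-88.4° V = 0.6813 - j24.39 V.
Step 5 — Ohm's law: I = V / Z_total = (0.6813 - j24.39) / (20 - j4.496e+05) = 5.425e-05 + j1.513e-06 A.
Step 6 — Convert to polar: |I| = 5.427e-05 A, ∠I = 1.6°.

I = 5.427e-05∠1.6° A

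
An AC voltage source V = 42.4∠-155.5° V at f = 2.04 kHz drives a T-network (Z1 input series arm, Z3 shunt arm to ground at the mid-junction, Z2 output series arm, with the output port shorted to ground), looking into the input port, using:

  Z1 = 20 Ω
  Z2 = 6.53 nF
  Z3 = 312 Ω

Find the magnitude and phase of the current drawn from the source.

Step 1 — Angular frequency: ω = 2π·f = 2π·2040 = 1.282e+04 rad/s.
Step 2 — Component impedances:
  Z1: Z = R = 20 Ω
  Z2: Z = 1/(jωC) = -j/(ω·C) = 0 - j1.195e+04 Ω
  Z3: Z = R = 312 Ω
Step 3 — With the output port shorted to ground, the output series arm Z2 runs from the junction to ground; the shunt arm Z3 also runs from the junction to ground. They appear in parallel: Z3 || Z2 = 311.8 - j8.142 Ω.
Step 4 — Series with input arm Z1: Z_in = Z1 + (Z3 || Z2) = 331.8 - j8.142 Ω = 331.9∠-1.4° Ω.
Step 5 — Source phasor: V = 42.4∠-155.5° V = -38.58 - j17.58 V.
Step 6 — Ohm's law: I = V / Z_total = (-38.58 - j17.58) / (331.8 - j8.142) = -0.1149 - j0.05581 A.
Step 7 — Convert to polar: |I| = 0.1278 A, ∠I = -154.1°.

I = 0.1278∠-154.1° A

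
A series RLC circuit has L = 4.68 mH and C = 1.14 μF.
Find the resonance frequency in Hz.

Step 1 — Resonance condition Im(Z)=0 gives ω₀ = 1/√(LC).
Step 2 — ω₀ = 1/√(0.00468·1.14e-06) = 1.369e+04 rad/s.
Step 3 — f₀ = ω₀/(2π) = 2179 Hz.

f₀ = 2179 Hz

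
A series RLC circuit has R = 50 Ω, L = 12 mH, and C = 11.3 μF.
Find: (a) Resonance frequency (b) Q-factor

Step 1 — Resonance condition Im(Z)=0 gives ω₀ = 1/√(LC).
Step 2 — ω₀ = 1/√(0.012·1.13e-05) = 2716 rad/s.
Step 3 — f₀ = ω₀/(2π) = 432.2 Hz.
Step 4 — Series Q: Q = ω₀L/R = 2716·0.012/50 = 0.6518.

(a) f₀ = 432.2 Hz  (b) Q = 0.6518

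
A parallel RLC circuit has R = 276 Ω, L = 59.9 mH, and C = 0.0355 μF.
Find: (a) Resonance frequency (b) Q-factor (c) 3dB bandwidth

Step 1 — Resonance: ω₀ = 1/√(LC) = 1/√(0.0599·3.55e-08) = 2.169e+04 rad/s.
Step 2 — f₀ = ω₀/(2π) = 3451 Hz.
Step 3 — Parallel Q: Q = R/(ω₀L) = 276/(2.169e+04·0.0599) = 0.2125.
Step 4 — Bandwidth: Δω = ω₀/Q = 1.021e+05 rad/s; BW = Δω/(2π) = 1.624e+04 Hz.

(a) f₀ = 3451 Hz  (b) Q = 0.2125  (c) BW = 1.624e+04 Hz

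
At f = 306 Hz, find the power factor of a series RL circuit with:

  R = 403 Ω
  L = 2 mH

Step 1 — Angular frequency: ω = 2π·f = 2π·306 = 1923 rad/s.
Step 2 — Component impedances:
  R: Z = R = 403 Ω
  L: Z = jωL = j·1923·0.002 = 0 + j3.845 Ω
Step 3 — Series combination: Z_total = R + L = 403 + j3.845 Ω = 403∠0.5° Ω.
Step 4 — Power factor: PF = cos(φ) = Re(Z)/|Z| = 403/403 = 1.
Step 5 — Type: Im(Z) = 3.845 ⇒ lagging (phase φ = 0.5°).

PF = 1 (lagging, φ = 0.5°)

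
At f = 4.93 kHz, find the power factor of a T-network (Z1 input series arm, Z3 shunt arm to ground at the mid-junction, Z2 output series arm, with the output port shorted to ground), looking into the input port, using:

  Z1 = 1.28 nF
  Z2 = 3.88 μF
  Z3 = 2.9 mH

Step 1 — Angular frequency: ω = 2π·f = 2π·4930 = 3.098e+04 rad/s.
Step 2 — Component impedances:
  Z1: Z = 1/(jωC) = -j/(ω·C) = 0 - j2.522e+04 Ω
  Z2: Z = 1/(jωC) = -j/(ω·C) = 0 - j8.32 Ω
  Z3: Z = jωL = j·3.098e+04·0.0029 = 0 + j89.83 Ω
Step 3 — With the output port shorted to ground, the output series arm Z2 runs from the junction to ground; the shunt arm Z3 also runs from the junction to ground. They appear in parallel: Z3 || Z2 = 0 - j9.17 Ω.
Step 4 — Series with input arm Z1: Z_in = Z1 + (Z3 || Z2) = 0 - j2.523e+04 Ω = 2.523e+04∠-90.0° Ω.
Step 5 — Power factor: PF = cos(φ) = Re(Z)/|Z| = 0/2.523e+04 = 0.
Step 6 — Type: Im(Z) = -2.523e+04 ⇒ leading (phase φ = -90.0°).

PF = 0 (leading, φ = -90.0°)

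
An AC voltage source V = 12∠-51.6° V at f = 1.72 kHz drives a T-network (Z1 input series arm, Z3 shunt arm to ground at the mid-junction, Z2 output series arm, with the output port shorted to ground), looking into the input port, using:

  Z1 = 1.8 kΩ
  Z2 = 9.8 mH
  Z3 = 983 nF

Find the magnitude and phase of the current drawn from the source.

Step 1 — Angular frequency: ω = 2π·f = 2π·1720 = 1.081e+04 rad/s.
Step 2 — Component impedances:
  Z1: Z = R = 1800 Ω
  Z2: Z = jωL = j·1.081e+04·0.0098 = 0 + j105.9 Ω
  Z3: Z = 1/(jωC) = -j/(ω·C) = 0 - j94.13 Ω
Step 3 — With the output port shorted to ground, the output series arm Z2 runs from the junction to ground; the shunt arm Z3 also runs from the junction to ground. They appear in parallel: Z3 || Z2 = 0 - j846.5 Ω.
Step 4 — Series with input arm Z1: Z_in = Z1 + (Z3 || Z2) = 1800 - j846.5 Ω = 1989∠-25.2° Ω.
Step 5 — Source phasor: V = 12∠-51.6° V = 7.454 - j9.404 V.
Step 6 — Ohm's law: I = V / Z_total = (7.454 - j9.404) / (1800 - j846.5) = 0.005403 - j0.002684 A.
Step 7 — Convert to polar: |I| = 0.006033 A, ∠I = -26.4°.

I = 0.006033∠-26.4° A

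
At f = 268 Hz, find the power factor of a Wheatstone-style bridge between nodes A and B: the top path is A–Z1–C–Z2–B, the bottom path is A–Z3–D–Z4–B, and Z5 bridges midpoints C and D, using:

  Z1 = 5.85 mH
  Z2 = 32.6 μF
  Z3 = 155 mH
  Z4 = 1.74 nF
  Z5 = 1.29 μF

Step 1 — Angular frequency: ω = 2π·f = 2π·268 = 1684 rad/s.
Step 2 — Component impedances:
  Z1: Z = jωL = j·1684·0.00585 = 0 + j9.851 Ω
  Z2: Z = 1/(jωC) = -j/(ω·C) = 0 - j18.22 Ω
  Z3: Z = jωL = j·1684·0.155 = 0 + j261 Ω
  Z4: Z = 1/(jωC) = -j/(ω·C) = 0 - j3.413e+05 Ω
  Z5: Z = 1/(jωC) = -j/(ω·C) = 0 - j460.4 Ω
Step 3 — Bridge requires nodal analysis (the Z5 bridge couples midpoints C and D, so the two paths cannot be reduced to a simple series/parallel combination). Setting node B to ground and injecting 1 A at node A, the 3-node admittance system at A, C, D solves to V_A = Z_AB = 0 - j7.854 Ω = 7.854∠-90.0° Ω.
Step 4 — Power factor: PF = cos(φ) = Re(Z)/|Z| = -0/7.854 = -0.
Step 5 — Type: Im(Z) = -7.854 ⇒ leading (phase φ = -90.0°).

PF = -0 (leading, φ = -90.0°)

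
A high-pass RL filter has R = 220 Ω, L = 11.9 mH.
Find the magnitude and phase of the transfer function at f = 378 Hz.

Step 1 — Angular frequency: ω = 2π·378 = 2375 rad/s.
Step 2 — Transfer function: H(jω) = jωL/(R + jωL).
Step 3 — Numerator jωL = j·28.26; denominator R + jωL = 220 + j28.26.
Step 4 — H = 0.01624 + j0.1264.
Step 5 — Magnitude: |H| = 0.1274 (-17.9 dB); phase: φ = 82.7°.

|H| = 0.1274 (-17.9 dB), φ = 82.7°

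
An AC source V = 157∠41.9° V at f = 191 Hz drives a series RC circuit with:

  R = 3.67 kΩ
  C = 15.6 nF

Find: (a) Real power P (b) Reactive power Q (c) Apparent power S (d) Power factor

Step 1 — Angular frequency: ω = 2π·f = 2π·191 = 1200 rad/s.
Step 2 — Component impedances:
  R: Z = R = 3670 Ω
  C: Z = 1/(jωC) = -j/(ω·C) = 0 - j5.341e+04 Ω
Step 3 — Series combination: Z_total = R + C = 3670 - j5.341e+04 Ω = 5.354e+04∠-86.1° Ω.
Step 4 — Source phasor: V = 157∠41.9° V = 116.9 + j104.8 V.
Step 5 — Current: I = V / Z = -0.001804 + j0.002312 A = 0.002932∠128.0° A.
Step 6 — Complex power: S = V·I* = 0.03156 - j0.4593 VA.
Step 7 — Real power: P = Re(S) = 0.03156 W.
Step 8 — Reactive power: Q = Im(S) = -0.4593 VAR.
Step 9 — Apparent power: |S| = 0.4604 VA.
Step 10 — Power factor: PF = P/|S| = 0.06855 (leading).

(a) P = 0.03156 W  (b) Q = -0.4593 VAR  (c) S = 0.4604 VA  (d) PF = 0.06855 (leading)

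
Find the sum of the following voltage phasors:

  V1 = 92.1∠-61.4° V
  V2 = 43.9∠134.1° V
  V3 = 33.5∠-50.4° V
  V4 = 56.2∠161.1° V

Step 1 — Convert each phasor to rectangular form:
  V1 = 92.1·(cos(-61.4°) + j·sin(-61.4°)) = 44.09 - j80.86 V
  V2 = 43.9·(cos(134.1°) + j·sin(134.1°)) = -30.55 + j31.53 V
  V3 = 33.5·(cos(-50.4°) + j·sin(-50.4°)) = 21.35 - j25.81 V
  V4 = 56.2·(cos(161.1°) + j·sin(161.1°)) = -53.17 + j18.2 V
Step 2 — Sum components: V_total = -18.28 - j56.94 V.
Step 3 — Convert to polar: |V_total| = 59.81 V, ∠V_total = -107.8°.

V_total = 59.81∠-107.8° V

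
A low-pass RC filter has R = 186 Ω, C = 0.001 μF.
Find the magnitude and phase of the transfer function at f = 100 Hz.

Step 1 — Angular frequency: ω = 2π·100 = 628.3 rad/s.
Step 2 — Transfer function: H(jω) = 1/(1 + jωRC).
Step 3 — Denominator: 1 + jωRC = 1 + j·628.3·186·1e-09 = 1 + j0.0001169.
Step 4 — H = 1 - j0.0001169.
Step 5 — Magnitude: |H| = 1 (-0.0 dB); phase: φ = -0.0°.

|H| = 1 (-0.0 dB), φ = -0.0°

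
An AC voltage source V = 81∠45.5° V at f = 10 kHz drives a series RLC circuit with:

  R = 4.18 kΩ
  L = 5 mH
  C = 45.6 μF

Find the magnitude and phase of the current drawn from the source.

Step 1 — Angular frequency: ω = 2π·f = 2π·1e+04 = 6.283e+04 rad/s.
Step 2 — Component impedances:
  R: Z = R = 4180 Ω
  L: Z = jωL = j·6.283e+04·0.005 = 0 + j314.2 Ω
  C: Z = 1/(jωC) = -j/(ω·C) = 0 - j0.349 Ω
Step 3 — Series combination: Z_total = R + L + C = 4180 + j313.8 Ω = 4192∠4.3° Ω.
Step 4 — Source phasor: V = 81∠45.5° V = 56.77 + j57.77 V.
Step 5 — Ohm's law: I = V / Z_total = (56.77 + j57.77) / (4180 + j313.8) = 0.01454 + j0.01273 A.
Step 6 — Convert to polar: |I| = 0.01932 A, ∠I = 41.2°.

I = 0.01932∠41.2° A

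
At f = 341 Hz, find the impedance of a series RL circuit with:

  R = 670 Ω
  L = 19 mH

Step 1 — Angular frequency: ω = 2π·f = 2π·341 = 2143 rad/s.
Step 2 — Component impedances:
  R: Z = R = 670 Ω
  L: Z = jωL = j·2143·0.019 = 0 + j40.71 Ω
Step 3 — Series combination: Z_total = R + L = 670 + j40.71 Ω = 671.2∠3.5° Ω.

Z = 670 + j40.71 Ω = 671.2∠3.5° Ω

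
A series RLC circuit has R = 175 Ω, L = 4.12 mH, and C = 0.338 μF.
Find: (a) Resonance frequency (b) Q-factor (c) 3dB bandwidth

Step 1 — Resonance condition Im(Z)=0 gives ω₀ = 1/√(LC).
Step 2 — ω₀ = 1/√(0.00412·3.38e-07) = 2.68e+04 rad/s.
Step 3 — f₀ = ω₀/(2π) = 4265 Hz.
Step 4 — Series Q: Q = ω₀L/R = 2.68e+04·0.00412/175 = 0.6309.
Step 5 — 3dB bandwidth: Δω = ω₀/Q = 4.248e+04 rad/s; BW = Δω/(2π) = 6760 Hz.

(a) f₀ = 4265 Hz  (b) Q = 0.6309  (c) BW = 6760 Hz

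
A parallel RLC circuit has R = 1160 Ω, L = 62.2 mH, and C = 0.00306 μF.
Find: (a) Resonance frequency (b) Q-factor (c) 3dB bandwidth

Step 1 — Resonance: ω₀ = 1/√(LC) = 1/√(0.0622·3.06e-09) = 7.248e+04 rad/s.
Step 2 — f₀ = ω₀/(2π) = 1.154e+04 Hz.
Step 3 — Parallel Q: Q = R/(ω₀L) = 1160/(7.248e+04·0.0622) = 0.2573.
Step 4 — Bandwidth: Δω = ω₀/Q = 2.817e+05 rad/s; BW = Δω/(2π) = 4.484e+04 Hz.

(a) f₀ = 1.154e+04 Hz  (b) Q = 0.2573  (c) BW = 4.484e+04 Hz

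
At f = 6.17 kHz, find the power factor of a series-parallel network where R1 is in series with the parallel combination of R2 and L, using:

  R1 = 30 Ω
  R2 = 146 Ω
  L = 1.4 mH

Step 1 — Angular frequency: ω = 2π·f = 2π·6170 = 3.877e+04 rad/s.
Step 2 — Component impedances:
  R1: Z = R = 30 Ω
  R2: Z = R = 146 Ω
  L: Z = jωL = j·3.877e+04·0.0014 = 0 + j54.27 Ω
Step 3 — Parallel branch: R2 || L = 1/(1/R2 + 1/L) = 17.73 + j47.68 Ω.
Step 4 — Series with R1: Z_total = R1 + (R2 || L) = 47.73 + j47.68 Ω = 67.47∠45.0° Ω.
Step 5 — Power factor: PF = cos(φ) = Re(Z)/|Z| = 47.73/67.47 = 0.7074.
Step 6 — Type: Im(Z) = 47.68 ⇒ lagging (phase φ = 45.0°).

PF = 0.7074 (lagging, φ = 45.0°)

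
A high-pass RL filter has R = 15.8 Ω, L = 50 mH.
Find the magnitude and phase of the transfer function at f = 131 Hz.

Step 1 — Angular frequency: ω = 2π·131 = 823.1 rad/s.
Step 2 — Transfer function: H(jω) = jωL/(R + jωL).
Step 3 — Numerator jωL = j·41.15; denominator R + jωL = 15.8 + j41.15.
Step 4 — H = 0.8715 + j0.3346.
Step 5 — Magnitude: |H| = 0.9336 (-0.6 dB); phase: φ = 21.0°.

|H| = 0.9336 (-0.6 dB), φ = 21.0°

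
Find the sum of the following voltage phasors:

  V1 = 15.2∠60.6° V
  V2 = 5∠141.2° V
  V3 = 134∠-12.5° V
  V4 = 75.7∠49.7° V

Step 1 — Convert each phasor to rectangular form:
  V1 = 15.2·(cos(60.6°) + j·sin(60.6°)) = 7.462 + j13.24 V
  V2 = 5·(cos(141.2°) + j·sin(141.2°)) = -3.897 + j3.133 V
  V3 = 134·(cos(-12.5°) + j·sin(-12.5°)) = 130.8 - j29 V
  V4 = 75.7·(cos(49.7°) + j·sin(49.7°)) = 48.96 + j57.73 V
Step 2 — Sum components: V_total = 183.4 + j45.11 V.
Step 3 — Convert to polar: |V_total| = 188.8 V, ∠V_total = 13.8°.

V_total = 188.8∠13.8° V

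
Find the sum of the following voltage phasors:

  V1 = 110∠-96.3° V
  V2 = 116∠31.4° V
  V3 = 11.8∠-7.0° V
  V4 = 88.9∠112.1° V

Step 1 — Convert each phasor to rectangular form:
  V1 = 110·(cos(-96.3°) + j·sin(-96.3°)) = -12.07 - j109.3 V
  V2 = 116·(cos(31.4°) + j·sin(31.4°)) = 99.01 + j60.44 V
  V3 = 11.8·(cos(-7.0°) + j·sin(-7.0°)) = 11.71 - j1.438 V
  V4 = 88.9·(cos(112.1°) + j·sin(112.1°)) = -33.45 + j82.37 V
Step 2 — Sum components: V_total = 65.21 + j32.03 V.
Step 3 — Convert to polar: |V_total| = 72.65 V, ∠V_total = 26.2°.

V_total = 72.65∠26.2° V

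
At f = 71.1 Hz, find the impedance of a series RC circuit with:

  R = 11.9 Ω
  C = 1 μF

Step 1 — Angular frequency: ω = 2π·f = 2π·71.1 = 446.7 rad/s.
Step 2 — Component impedances:
  R: Z = R = 11.9 Ω
  C: Z = 1/(jωC) = -j/(ω·C) = 0 - j2238 Ω
Step 3 — Series combination: Z_total = R + C = 11.9 - j2238 Ω = 2238∠-89.7° Ω.

Z = 11.9 - j2238 Ω = 2238∠-89.7° Ω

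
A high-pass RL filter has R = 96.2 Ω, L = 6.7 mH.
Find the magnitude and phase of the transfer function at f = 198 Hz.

Step 1 — Angular frequency: ω = 2π·198 = 1244 rad/s.
Step 2 — Transfer function: H(jω) = jωL/(R + jωL).
Step 3 — Numerator jωL = j·8.335; denominator R + jωL = 96.2 + j8.335.
Step 4 — H = 0.007451 + j0.086.
Step 5 — Magnitude: |H| = 0.08632 (-21.3 dB); phase: φ = 85.0°.

|H| = 0.08632 (-21.3 dB), φ = 85.0°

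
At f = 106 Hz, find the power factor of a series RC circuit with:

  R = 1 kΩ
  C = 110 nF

Step 1 — Angular frequency: ω = 2π·f = 2π·106 = 666 rad/s.
Step 2 — Component impedances:
  R: Z = R = 1000 Ω
  C: Z = 1/(jωC) = -j/(ω·C) = 0 - j1.365e+04 Ω
Step 3 — Series combination: Z_total = R + C = 1000 - j1.365e+04 Ω = 1.369e+04∠-85.8° Ω.
Step 4 — Power factor: PF = cos(φ) = Re(Z)/|Z| = 1000/13686 = 0.07307.
Step 5 — Type: Im(Z) = -1.365e+04 ⇒ leading (phase φ = -85.8°).

PF = 0.07307 (leading, φ = -85.8°)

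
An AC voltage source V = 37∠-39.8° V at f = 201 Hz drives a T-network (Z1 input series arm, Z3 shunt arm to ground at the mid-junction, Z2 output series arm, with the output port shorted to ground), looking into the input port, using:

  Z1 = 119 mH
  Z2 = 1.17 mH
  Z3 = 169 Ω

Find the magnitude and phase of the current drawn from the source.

Step 1 — Angular frequency: ω = 2π·f = 2π·201 = 1263 rad/s.
Step 2 — Component impedances:
  Z1: Z = jωL = j·1263·0.119 = 0 + j150.3 Ω
  Z2: Z = jωL = j·1263·0.00117 = 0 + j1.478 Ω
  Z3: Z = R = 169 Ω
Step 3 — With the output port shorted to ground, the output series arm Z2 runs from the junction to ground; the shunt arm Z3 also runs from the junction to ground. They appear in parallel: Z3 || Z2 = 0.01292 + j1.478 Ω.
Step 4 — Series with input arm Z1: Z_in = Z1 + (Z3 || Z2) = 0.01292 + j151.8 Ω = 151.8∠90.0° Ω.
Step 5 — Source phasor: V = 37∠-39.8° V = 28.43 - j23.68 V.
Step 6 — Ohm's law: I = V / Z_total = (28.43 - j23.68) / (0.01292 + j151.8) = -0.156 - j0.1873 A.
Step 7 — Convert to polar: |I| = 0.2438 A, ∠I = -129.8°.

I = 0.2438∠-129.8° A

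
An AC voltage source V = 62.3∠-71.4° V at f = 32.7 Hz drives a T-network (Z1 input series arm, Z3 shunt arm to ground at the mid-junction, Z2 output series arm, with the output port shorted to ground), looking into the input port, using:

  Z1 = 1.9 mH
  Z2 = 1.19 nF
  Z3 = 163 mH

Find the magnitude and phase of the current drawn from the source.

Step 1 — Angular frequency: ω = 2π·f = 2π·32.7 = 205.5 rad/s.
Step 2 — Component impedances:
  Z1: Z = jωL = j·205.5·0.0019 = 0 + j0.3904 Ω
  Z2: Z = 1/(jωC) = -j/(ω·C) = 0 - j4.09e+06 Ω
  Z3: Z = jωL = j·205.5·0.163 = 0 + j33.49 Ω
Step 3 — With the output port shorted to ground, the output series arm Z2 runs from the junction to ground; the shunt arm Z3 also runs from the junction to ground. They appear in parallel: Z3 || Z2 = 0 + j33.49 Ω.
Step 4 — Series with input arm Z1: Z_in = Z1 + (Z3 || Z2) = 0 + j33.88 Ω = 33.88∠90.0° Ω.
Step 5 — Source phasor: V = 62.3∠-71.4° V = 19.87 - j59.05 V.
Step 6 — Ohm's law: I = V / Z_total = (19.87 - j59.05) / (0 + j33.88) = -1.743 - j0.5865 A.
Step 7 — Convert to polar: |I| = 1.839 A, ∠I = -161.4°.

I = 1.839∠-161.4° A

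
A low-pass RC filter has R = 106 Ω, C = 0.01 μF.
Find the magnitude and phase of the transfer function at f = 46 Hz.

Step 1 — Angular frequency: ω = 2π·46 = 289 rad/s.
Step 2 — Transfer function: H(jω) = 1/(1 + jωRC).
Step 3 — Denominator: 1 + jωRC = 1 + j·289·106·1e-08 = 1 + j0.0003064.
Step 4 — H = 1 - j0.0003064.
Step 5 — Magnitude: |H| = 1 (-0.0 dB); phase: φ = -0.0°.

|H| = 1 (-0.0 dB), φ = -0.0°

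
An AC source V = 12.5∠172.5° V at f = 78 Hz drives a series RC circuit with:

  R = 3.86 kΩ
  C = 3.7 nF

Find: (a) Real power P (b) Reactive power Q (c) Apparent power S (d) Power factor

Step 1 — Angular frequency: ω = 2π·f = 2π·78 = 490.1 rad/s.
Step 2 — Component impedances:
  R: Z = R = 3860 Ω
  C: Z = 1/(jωC) = -j/(ω·C) = 0 - j5.515e+05 Ω
Step 3 — Series combination: Z_total = R + C = 3860 - j5.515e+05 Ω = 5.515e+05∠-89.6° Ω.
Step 4 — Source phasor: V = 12.5∠172.5° V = -12.39 + j1.632 V.
Step 5 — Current: I = V / Z = -3.116e-06 - j2.245e-05 A = 2.267e-05∠-97.9° A.
Step 6 — Complex power: S = V·I* = 1.983e-06 - j0.0002833 VA.
Step 7 — Real power: P = Re(S) = 1.983e-06 W.
Step 8 — Reactive power: Q = Im(S) = -0.0002833 VAR.
Step 9 — Apparent power: |S| = 0.0002833 VA.
Step 10 — Power factor: PF = P/|S| = 0.006999 (leading).

(a) P = 1.983e-06 W  (b) Q = -0.0002833 VAR  (c) S = 0.0002833 VA  (d) PF = 0.006999 (leading)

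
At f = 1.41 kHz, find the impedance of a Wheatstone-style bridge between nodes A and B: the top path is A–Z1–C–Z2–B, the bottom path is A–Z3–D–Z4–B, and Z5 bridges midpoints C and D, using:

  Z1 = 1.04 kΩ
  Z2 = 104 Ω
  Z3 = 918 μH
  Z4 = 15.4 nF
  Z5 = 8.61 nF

Step 1 — Angular frequency: ω = 2π·f = 2π·1410 = 8859 rad/s.
Step 2 — Component impedances:
  Z1: Z = R = 1040 Ω
  Z2: Z = R = 104 Ω
  Z3: Z = jωL = j·8859·0.000918 = 0 + j8.133 Ω
  Z4: Z = 1/(jωC) = -j/(ω·C) = 0 - j7330 Ω
  Z5: Z = 1/(jωC) = -j/(ω·C) = 0 - j1.311e+04 Ω
Step 3 — Bridge requires nodal analysis (the Z5 bridge couples midpoints C and D, so the two paths cannot be reduced to a simple series/parallel combination). Setting node B to ground and injecting 1 A at node A, the 3-node admittance system at A, C, D solves to V_A = Z_AB = 1087 - j248.3 Ω = 1115∠-12.9° Ω.

Z = 1087 - j248.3 Ω = 1115∠-12.9° Ω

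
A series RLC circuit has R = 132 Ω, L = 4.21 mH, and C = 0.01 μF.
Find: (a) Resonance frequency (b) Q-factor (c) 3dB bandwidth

Step 1 — Resonance condition Im(Z)=0 gives ω₀ = 1/√(LC).
Step 2 — ω₀ = 1/√(0.00421·1e-08) = 1.541e+05 rad/s.
Step 3 — f₀ = ω₀/(2π) = 2.453e+04 Hz.
Step 4 — Series Q: Q = ω₀L/R = 1.541e+05·0.00421/132 = 4.915.
Step 5 — 3dB bandwidth: Δω = ω₀/Q = 3.135e+04 rad/s; BW = Δω/(2π) = 4990 Hz.

(a) f₀ = 2.453e+04 Hz  (b) Q = 4.915  (c) BW = 4990 Hz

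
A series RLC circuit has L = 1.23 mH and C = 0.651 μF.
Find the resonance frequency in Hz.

Step 1 — Resonance condition Im(Z)=0 gives ω₀ = 1/√(LC).
Step 2 — ω₀ = 1/√(0.00123·6.51e-07) = 3.534e+04 rad/s.
Step 3 — f₀ = ω₀/(2π) = 5624 Hz.

f₀ = 5624 Hz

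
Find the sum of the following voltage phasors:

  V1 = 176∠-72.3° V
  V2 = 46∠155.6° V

Step 1 — Convert each phasor to rectangular form:
  V1 = 176·(cos(-72.3°) + j·sin(-72.3°)) = 53.51 - j167.7 V
  V2 = 46·(cos(155.6°) + j·sin(155.6°)) = -41.89 + j19 V
Step 2 — Sum components: V_total = 11.62 - j148.7 V.
Step 3 — Convert to polar: |V_total| = 149.1 V, ∠V_total = -85.5°.

V_total = 149.1∠-85.5° V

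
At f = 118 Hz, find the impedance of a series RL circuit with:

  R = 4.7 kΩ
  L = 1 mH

Step 1 — Angular frequency: ω = 2π·f = 2π·118 = 741.4 rad/s.
Step 2 — Component impedances:
  R: Z = R = 4700 Ω
  L: Z = jωL = j·741.4·0.001 = 0 + j0.7414 Ω
Step 3 — Series combination: Z_total = R + L = 4700 + j0.7414 Ω = 4700∠0.0° Ω.

Z = 4700 + j0.7414 Ω = 4700∠0.0° Ω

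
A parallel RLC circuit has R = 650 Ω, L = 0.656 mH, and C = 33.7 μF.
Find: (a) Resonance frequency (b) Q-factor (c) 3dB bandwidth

Step 1 — Resonance: ω₀ = 1/√(LC) = 1/√(0.000656·3.37e-05) = 6726 rad/s.
Step 2 — f₀ = ω₀/(2π) = 1070 Hz.
Step 3 — Parallel Q: Q = R/(ω₀L) = 650/(6726·0.000656) = 147.3.
Step 4 — Bandwidth: Δω = ω₀/Q = 45.65 rad/s; BW = Δω/(2π) = 7.266 Hz.

(a) f₀ = 1070 Hz  (b) Q = 147.3  (c) BW = 7.266 Hz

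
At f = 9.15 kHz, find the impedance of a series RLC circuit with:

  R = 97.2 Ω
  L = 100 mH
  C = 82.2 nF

Step 1 — Angular frequency: ω = 2π·f = 2π·9150 = 5.749e+04 rad/s.
Step 2 — Component impedances:
  R: Z = R = 97.2 Ω
  L: Z = jωL = j·5.749e+04·0.1 = 0 + j5749 Ω
  C: Z = 1/(jωC) = -j/(ω·C) = 0 - j211.6 Ω
Step 3 — Series combination: Z_total = R + L + C = 97.2 + j5538 Ω = 5538∠89.0° Ω.

Z = 97.2 + j5538 Ω = 5538∠89.0° Ω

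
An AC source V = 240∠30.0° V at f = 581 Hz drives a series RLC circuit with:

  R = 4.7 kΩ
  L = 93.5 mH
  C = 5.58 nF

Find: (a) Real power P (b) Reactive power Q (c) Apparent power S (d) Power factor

Step 1 — Angular frequency: ω = 2π·f = 2π·581 = 3651 rad/s.
Step 2 — Component impedances:
  R: Z = R = 4700 Ω
  L: Z = jωL = j·3651·0.0935 = 0 + j341.3 Ω
  C: Z = 1/(jωC) = -j/(ω·C) = 0 - j4.909e+04 Ω
Step 3 — Series combination: Z_total = R + L + C = 4700 - j4.875e+04 Ω = 4.898e+04∠-84.5° Ω.
Step 4 — Source phasor: V = 240∠30.0° V = 207.8 + j120 V.
Step 5 — Current: I = V / Z = -0.002032 + j0.004459 A = 0.0049∠114.5° A.
Step 6 — Complex power: S = V·I* = 0.1129 - j1.171 VA.
Step 7 — Real power: P = Re(S) = 0.1129 W.
Step 8 — Reactive power: Q = Im(S) = -1.171 VAR.
Step 9 — Apparent power: |S| = 1.176 VA.
Step 10 — Power factor: PF = P/|S| = 0.09596 (leading).

(a) P = 0.1129 W  (b) Q = -1.171 VAR  (c) S = 1.176 VA  (d) PF = 0.09596 (leading)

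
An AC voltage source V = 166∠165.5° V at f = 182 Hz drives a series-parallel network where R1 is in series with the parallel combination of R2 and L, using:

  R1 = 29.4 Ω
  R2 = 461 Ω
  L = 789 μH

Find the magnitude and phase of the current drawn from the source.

Step 1 — Angular frequency: ω = 2π·f = 2π·182 = 1144 rad/s.
Step 2 — Component impedances:
  R1: Z = R = 29.4 Ω
  R2: Z = R = 461 Ω
  L: Z = jωL = j·1144·0.000789 = 0 + j0.9023 Ω
Step 3 — Parallel branch: R2 || L = 1/(1/R2 + 1/L) = 0.001766 + j0.9022 Ω.
Step 4 — Series with R1: Z_total = R1 + (R2 || L) = 29.4 + j0.9022 Ω = 29.42∠1.8° Ω.
Step 5 — Source phasor: V = 166∠165.5° V = -160.7 + j41.56 V.
Step 6 — Ohm's law: I = V / Z_total = (-160.7 + j41.56) / (29.4 + j0.9022) = -5.418 + j1.58 A.
Step 7 — Convert to polar: |I| = 5.643 A, ∠I = 163.7°.

I = 5.643∠163.7° A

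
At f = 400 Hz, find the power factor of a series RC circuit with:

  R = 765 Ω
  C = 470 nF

Step 1 — Angular frequency: ω = 2π·f = 2π·400 = 2513 rad/s.
Step 2 — Component impedances:
  R: Z = R = 765 Ω
  C: Z = 1/(jωC) = -j/(ω·C) = 0 - j846.6 Ω
Step 3 — Series combination: Z_total = R + C = 765 - j846.6 Ω = 1141∠-47.9° Ω.
Step 4 — Power factor: PF = cos(φ) = Re(Z)/|Z| = 765/1141 = 0.6705.
Step 5 — Type: Im(Z) = -846.6 ⇒ leading (phase φ = -47.9°).

PF = 0.6705 (leading, φ = -47.9°)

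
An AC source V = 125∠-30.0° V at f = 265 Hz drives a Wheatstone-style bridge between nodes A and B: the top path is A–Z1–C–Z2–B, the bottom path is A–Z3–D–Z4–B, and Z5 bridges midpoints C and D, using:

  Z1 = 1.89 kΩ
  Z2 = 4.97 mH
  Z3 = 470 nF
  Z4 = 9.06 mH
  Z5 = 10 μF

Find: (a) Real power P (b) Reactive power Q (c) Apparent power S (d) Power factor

Step 1 — Angular frequency: ω = 2π·f = 2π·265 = 1665 rad/s.
Step 2 — Component impedances:
  Z1: Z = R = 1890 Ω
  Z2: Z = jωL = j·1665·0.00497 = 0 + j8.275 Ω
  Z3: Z = 1/(jωC) = -j/(ω·C) = 0 - j1278 Ω
  Z4: Z = jωL = j·1665·0.00906 = 0 + j15.09 Ω
  Z5: Z = 1/(jωC) = -j/(ω·C) = 0 - j60.06 Ω
Step 3 — Bridge requires nodal analysis (the Z5 bridge couples midpoints C and D, so the two paths cannot be reduced to a simple series/parallel combination). Setting node B to ground and injecting 1 A at node A, the 3-node admittance system at A, C, D solves to V_A = Z_AB = 581 - j875.5 Ω = 1051∠-56.4° Ω.
Step 4 — Source phasor: V = 125∠-30.0° V = 108.3 - j62.5 V.
Step 5 — Current: I = V / Z = 0.1065 + j0.05296 A = 0.119∠26.4° A.
Step 6 — Complex power: S = V·I* = 8.222 - j12.39 VA.
Step 7 — Real power: P = Re(S) = 8.222 W.
Step 8 — Reactive power: Q = Im(S) = -12.39 VAR.
Step 9 — Apparent power: |S| = 14.87 VA.
Step 10 — Power factor: PF = P/|S| = 0.5529 (leading).

(a) P = 8.222 W  (b) Q = -12.39 VAR  (c) S = 14.87 VA  (d) PF = 0.5529 (leading)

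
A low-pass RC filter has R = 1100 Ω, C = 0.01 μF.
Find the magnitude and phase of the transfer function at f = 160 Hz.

Step 1 — Angular frequency: ω = 2π·160 = 1005 rad/s.
Step 2 — Transfer function: H(jω) = 1/(1 + jωRC).
Step 3 — Denominator: 1 + jωRC = 1 + j·1005·1100·1e-08 = 1 + j0.01106.
Step 4 — H = 0.9999 - j0.01106.
Step 5 — Magnitude: |H| = 0.9999 (-0.0 dB); phase: φ = -0.6°.

|H| = 0.9999 (-0.0 dB), φ = -0.6°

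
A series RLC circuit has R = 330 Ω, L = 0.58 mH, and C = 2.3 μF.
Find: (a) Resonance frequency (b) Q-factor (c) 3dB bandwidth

Step 1 — Resonance: ω₀ = 1/√(LC) = 1/√(0.00058·2.3e-06) = 2.738e+04 rad/s.
Step 2 — f₀ = ω₀/(2π) = 4358 Hz.
Step 3 — Series Q: Q = ω₀L/R = 2.738e+04·0.00058/330 = 0.04812.
Step 4 — Bandwidth: Δω = ω₀/Q = 5.69e+05 rad/s; BW = Δω/(2π) = 9.055e+04 Hz.

(a) f₀ = 4358 Hz  (b) Q = 0.04812  (c) BW = 9.055e+04 Hz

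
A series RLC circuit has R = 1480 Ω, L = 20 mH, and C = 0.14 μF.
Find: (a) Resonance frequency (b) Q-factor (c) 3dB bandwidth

Step 1 — Resonance condition Im(Z)=0 gives ω₀ = 1/√(LC).
Step 2 — ω₀ = 1/√(0.02·1.4e-07) = 1.89e+04 rad/s.
Step 3 — f₀ = ω₀/(2π) = 3008 Hz.
Step 4 — Series Q: Q = ω₀L/R = 1.89e+04·0.02/1480 = 0.2554.
Step 5 — 3dB bandwidth: Δω = ω₀/Q = 7.4e+04 rad/s; BW = Δω/(2π) = 1.178e+04 Hz.

(a) f₀ = 3008 Hz  (b) Q = 0.2554  (c) BW = 1.178e+04 Hz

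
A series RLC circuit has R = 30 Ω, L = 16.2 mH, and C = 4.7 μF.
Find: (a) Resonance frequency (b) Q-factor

Step 1 — Resonance condition Im(Z)=0 gives ω₀ = 1/√(LC).
Step 2 — ω₀ = 1/√(0.0162·4.7e-06) = 3624 rad/s.
Step 3 — f₀ = ω₀/(2π) = 576.8 Hz.
Step 4 — Series Q: Q = ω₀L/R = 3624·0.0162/30 = 1.957.

(a) f₀ = 576.8 Hz  (b) Q = 1.957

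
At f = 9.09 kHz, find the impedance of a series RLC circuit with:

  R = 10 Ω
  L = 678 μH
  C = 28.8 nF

Step 1 — Angular frequency: ω = 2π·f = 2π·9090 = 5.711e+04 rad/s.
Step 2 — Component impedances:
  R: Z = R = 10 Ω
  L: Z = jωL = j·5.711e+04·0.000678 = 0 + j38.72 Ω
  C: Z = 1/(jωC) = -j/(ω·C) = 0 - j607.9 Ω
Step 3 — Series combination: Z_total = R + L + C = 10 - j569.2 Ω = 569.3∠-89.0° Ω.

Z = 10 - j569.2 Ω = 569.3∠-89.0° Ω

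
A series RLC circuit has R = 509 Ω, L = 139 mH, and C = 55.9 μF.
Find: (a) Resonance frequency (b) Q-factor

Step 1 — Resonance condition Im(Z)=0 gives ω₀ = 1/√(LC).
Step 2 — ω₀ = 1/√(0.139·5.59e-05) = 358.7 rad/s.
Step 3 — f₀ = ω₀/(2π) = 57.1 Hz.
Step 4 — Series Q: Q = ω₀L/R = 358.7·0.139/509 = 0.09797.

(a) f₀ = 57.1 Hz  (b) Q = 0.09797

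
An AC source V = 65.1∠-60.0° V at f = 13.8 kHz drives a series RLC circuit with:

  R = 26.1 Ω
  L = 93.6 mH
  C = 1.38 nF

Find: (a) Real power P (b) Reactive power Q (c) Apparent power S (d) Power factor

Step 1 — Angular frequency: ω = 2π·f = 2π·1.38e+04 = 8.671e+04 rad/s.
Step 2 — Component impedances:
  R: Z = R = 26.1 Ω
  L: Z = jωL = j·8.671e+04·0.0936 = 0 + j8116 Ω
  C: Z = 1/(jωC) = -j/(ω·C) = 0 - j8357 Ω
Step 3 — Series combination: Z_total = R + L + C = 26.1 - j241.4 Ω = 242.8∠-83.8° Ω.
Step 4 — Source phasor: V = 65.1∠-60.0° V = 32.55 - j56.38 V.
Step 5 — Current: I = V / Z = 0.2453 + j0.1083 A = 0.2682∠23.8° A.
Step 6 — Complex power: S = V·I* = 1.877 - j17.36 VA.
Step 7 — Real power: P = Re(S) = 1.877 W.
Step 8 — Reactive power: Q = Im(S) = -17.36 VAR.
Step 9 — Apparent power: |S| = 17.46 VA.
Step 10 — Power factor: PF = P/|S| = 0.1075 (leading).

(a) P = 1.877 W  (b) Q = -17.36 VAR  (c) S = 17.46 VA  (d) PF = 0.1075 (leading)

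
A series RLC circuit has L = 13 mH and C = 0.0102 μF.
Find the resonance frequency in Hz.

Step 1 — Resonance condition Im(Z)=0 gives ω₀ = 1/√(LC).
Step 2 — ω₀ = 1/√(0.013·1.02e-08) = 8.684e+04 rad/s.
Step 3 — f₀ = ω₀/(2π) = 1.382e+04 Hz.

f₀ = 1.382e+04 Hz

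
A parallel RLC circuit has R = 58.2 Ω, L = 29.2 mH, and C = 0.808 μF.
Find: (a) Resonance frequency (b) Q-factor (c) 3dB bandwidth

Step 1 — Resonance: ω₀ = 1/√(LC) = 1/√(0.0292·8.08e-07) = 6510 rad/s.
Step 2 — f₀ = ω₀/(2π) = 1036 Hz.
Step 3 — Parallel Q: Q = R/(ω₀L) = 58.2/(6510·0.0292) = 0.3062.
Step 4 — Bandwidth: Δω = ω₀/Q = 2.127e+04 rad/s; BW = Δω/(2π) = 3384 Hz.

(a) f₀ = 1036 Hz  (b) Q = 0.3062  (c) BW = 3384 Hz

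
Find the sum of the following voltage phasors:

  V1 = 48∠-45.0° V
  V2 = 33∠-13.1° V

Step 1 — Convert each phasor to rectangular form:
  V1 = 48·(cos(-45.0°) + j·sin(-45.0°)) = 33.94 - j33.94 V
  V2 = 33·(cos(-13.1°) + j·sin(-13.1°)) = 32.14 - j7.479 V
Step 2 — Sum components: V_total = 66.08 - j41.42 V.
Step 3 — Convert to polar: |V_total| = 77.99 V, ∠V_total = -32.1°.

V_total = 77.99∠-32.1° V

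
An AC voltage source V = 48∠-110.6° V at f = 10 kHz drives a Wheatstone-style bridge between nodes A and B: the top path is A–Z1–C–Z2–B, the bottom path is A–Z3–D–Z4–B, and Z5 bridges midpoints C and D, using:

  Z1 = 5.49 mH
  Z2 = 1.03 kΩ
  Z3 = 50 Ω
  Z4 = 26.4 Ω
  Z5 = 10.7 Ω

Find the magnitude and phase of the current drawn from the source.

Step 1 — Angular frequency: ω = 2π·f = 2π·1e+04 = 6.283e+04 rad/s.
Step 2 — Component impedances:
  Z1: Z = jωL = j·6.283e+04·0.00549 = 0 + j344.9 Ω
  Z2: Z = R = 1030 Ω
  Z3: Z = R = 50 Ω
  Z4: Z = R = 26.4 Ω
  Z5: Z = R = 10.7 Ω
Step 3 — Bridge requires nodal analysis (the Z5 bridge couples midpoints C and D, so the two paths cannot be reduced to a simple series/parallel combination). Setting node B to ground and injecting 1 A at node A, the 3-node admittance system at A, C, D solves to V_A = Z_AB = 74.5 + j7.105 Ω = 74.84∠5.4° Ω.
Step 4 — Source phasor: V = 48∠-110.6° V = -16.89 - j44.93 V.
Step 5 — Ohm's law: I = V / Z_total = (-16.89 - j44.93) / (74.5 + j7.105) = -0.2817 - j0.5762 A.
Step 6 — Convert to polar: |I| = 0.6414 A, ∠I = -116.0°.

I = 0.6414∠-116.0° A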